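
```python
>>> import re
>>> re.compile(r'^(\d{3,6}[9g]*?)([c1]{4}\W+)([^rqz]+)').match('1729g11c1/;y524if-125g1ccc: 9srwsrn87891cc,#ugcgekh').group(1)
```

'1729g'

The match spans [0:30] → '1729g11c1/;y524if-125g1ccc: 9s'.
Captured: group 1 = '1729g', group 2 = '11c1/;', group 3 = 'y524if-125g1ccc: 9s'.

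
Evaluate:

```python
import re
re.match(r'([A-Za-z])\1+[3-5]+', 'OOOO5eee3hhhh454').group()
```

'OOOO5'

The backreference `\1` re-matches whatever the first group consumed, character for character.
`re.match` won't scan ahead — the pattern has to work from the very first character.
The match spans [0:5] → 'OOOO5'.
Captured: group 1 = 'O'.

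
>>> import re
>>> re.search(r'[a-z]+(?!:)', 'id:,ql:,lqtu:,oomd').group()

`(?!…)`/`(?<!…)` only lets a position through if the neighbouring text does NOT match; no characters are consumed.
Unlike `match`, `search` isn't anchored — it looks for the pattern anywhere in the string.
The match spans [0:1] → 'i'.

'i'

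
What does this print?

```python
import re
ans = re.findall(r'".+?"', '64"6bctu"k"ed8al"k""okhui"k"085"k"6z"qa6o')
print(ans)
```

Scanning left to right: at [2:9] → '"6bctu"'; at [10:17] → '"ed8al"'; at [18:26] → '""okhui"'; at [27:32] → '"085"'; at [33:37] → '"6z"'.
With no groups in the pattern, `findall` gives back each whole match — 5 here.

['"6bctu"', '"ed8al"', '""okhui"', '"085"', '"6z"']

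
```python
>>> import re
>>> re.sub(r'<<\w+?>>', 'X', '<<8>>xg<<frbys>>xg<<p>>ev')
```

Matches: at [0:5] → '<<8>>'; at [7:16] → '<<frbys>>'; at [18:23] → '<<p>>'.
Each match is replaced by 'X'.

'XxgXxgXev'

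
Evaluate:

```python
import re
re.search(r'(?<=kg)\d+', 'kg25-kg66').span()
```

(2, 4)

The lookaround is zero-width — it requires the adjacent text to match without consuming it, so the asserted text isn't part of the match.
Unlike `match`, `search` isn't anchored — it looks for the pattern anywhere in the string.
The match spans [2:4] → '25'.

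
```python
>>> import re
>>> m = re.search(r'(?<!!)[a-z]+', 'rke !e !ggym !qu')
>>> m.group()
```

Because the assertion is negative and zero-width, positions next to the forbidden text are skipped.
`re.search` scans for the first position where the pattern succeeds.
The match spans [0:3] → 'rke'.

'rke'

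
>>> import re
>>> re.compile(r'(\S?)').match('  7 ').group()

''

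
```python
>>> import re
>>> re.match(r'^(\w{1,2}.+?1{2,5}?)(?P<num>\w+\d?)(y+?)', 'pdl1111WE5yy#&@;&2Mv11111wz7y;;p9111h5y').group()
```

`re.match` only tries the pattern at the start of the string.
The match spans [0:12] → 'pdl1111WE5yy'.

'pdl1111WE5yy'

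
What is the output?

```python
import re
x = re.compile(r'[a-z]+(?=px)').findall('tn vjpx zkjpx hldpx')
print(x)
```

Because the assertion is zero-width, the text it checks is not consumed and won't appear in the result.
Scanning left to right: at [3:5] → 'vj'; at [8:11] → 'zkj'; at [14:17] → 'hld'.
With no groups in the pattern, `findall` gives back each whole match — 3 here.

['vj', 'zkj', 'hld']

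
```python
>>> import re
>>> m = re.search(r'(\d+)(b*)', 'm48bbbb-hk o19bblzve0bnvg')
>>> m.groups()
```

('48', 'bbbb')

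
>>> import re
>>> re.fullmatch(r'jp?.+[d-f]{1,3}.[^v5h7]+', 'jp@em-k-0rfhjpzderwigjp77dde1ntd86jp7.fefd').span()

This matches a literal 'j', then optionally the literal 'p', then one or more of any character; then 1 to 3 of a character in [d-f], then any character; then one or more of any character except [v5h7].
`re.fullmatch` is like wrapping the pattern in `^…$` (in single-line mode).
The match spans [0:42] → 'jp@em-k-0rfhjpzderwigjp77dde1ntd86jp7.fefd'.

(0, 42)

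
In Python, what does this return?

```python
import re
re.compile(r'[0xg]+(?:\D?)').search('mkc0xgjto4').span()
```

(3, 7)

Pattern: one or more of one of [0xg]; then optionally a non-digit (non-capturing group).
`search` walks the string left to right and returns the first match it finds.
The match spans [3:7] → '0xgj'.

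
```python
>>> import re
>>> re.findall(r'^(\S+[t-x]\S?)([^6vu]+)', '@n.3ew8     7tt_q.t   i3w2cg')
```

[('@n.3ew8', '     7tt_q.t   i3w2cg')]

`findall` packs the 2 group values into a tuple for every match.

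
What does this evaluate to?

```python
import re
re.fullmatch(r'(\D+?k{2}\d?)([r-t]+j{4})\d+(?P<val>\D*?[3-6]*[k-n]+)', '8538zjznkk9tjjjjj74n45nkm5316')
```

None

`re.fullmatch` requires the pattern to consume the entire string.
Here the string isn't matched end-to-end, so the call returns None.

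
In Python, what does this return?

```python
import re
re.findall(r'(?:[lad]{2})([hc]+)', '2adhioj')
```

['h']

This matches exactly 2 of one of [lad] (non-capturing group); then one or more of one of [hc] (captured).
Matches: at [1:4] match 'adh', group 1 = 'h'.
One capturing group, so `findall` returns just the captured substring from the one match — 1 in all.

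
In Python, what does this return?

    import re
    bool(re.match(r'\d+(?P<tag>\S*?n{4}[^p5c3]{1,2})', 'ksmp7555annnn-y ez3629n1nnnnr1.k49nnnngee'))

The pattern matches one or more of a digit; then zero or more of a non-whitespace character (lazy), then exactly 4 of the literal 'n', then 1 to 2 of any character except [p5c3] (captured as 'tag').
With `match`, the pattern is implicitly anchored at the beginning.
Here the string doesn't start with a match, so the call returns None, and `bool(None)` is False.

False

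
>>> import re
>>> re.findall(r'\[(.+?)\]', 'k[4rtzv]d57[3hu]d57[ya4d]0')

['4rtzv', '3hu', 'ya4d']

One capturing group, so `findall` returns just the captured substring from each match — 3 in all.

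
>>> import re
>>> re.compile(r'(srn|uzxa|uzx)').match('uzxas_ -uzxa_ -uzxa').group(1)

'uzxa'

The match spans [0:4] → 'uzxa'.
Captured: group 1 = 'uzxa'.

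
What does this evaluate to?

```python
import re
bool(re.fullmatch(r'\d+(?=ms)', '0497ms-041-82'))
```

False

The `(?=…)`/`(?<=…)` assertion just peeks at neighbouring text; it doesn't advance the match position.
`fullmatch` succeeds only if the pattern covers the string from start to end.
Here there's no way to consume every character, so the call returns None, and `bool(None)` is False.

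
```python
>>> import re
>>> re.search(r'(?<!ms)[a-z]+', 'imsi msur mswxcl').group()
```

Because the assertion is negative and zero-width, positions next to the forbidden text are skipped.
The match spans [0:4] → 'imsi'.

'imsi'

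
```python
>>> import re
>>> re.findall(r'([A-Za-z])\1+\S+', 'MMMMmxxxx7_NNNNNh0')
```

A backreference is literal: `\1` must see the identical characters the first group matched.
Because there's exactly one group, `findall` drops the full match and keeps group 1 from the one hit.

['M']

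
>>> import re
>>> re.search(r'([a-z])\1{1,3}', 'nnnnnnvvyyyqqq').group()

'nnnn'

A backreference is literal: `\1` must see the identical characters the first group matched.
Unlike `match`, `search` isn't anchored — it looks for the pattern anywhere in the string.
The match spans [0:4] → 'nnnn'.
Captured: group 1 = 'n'.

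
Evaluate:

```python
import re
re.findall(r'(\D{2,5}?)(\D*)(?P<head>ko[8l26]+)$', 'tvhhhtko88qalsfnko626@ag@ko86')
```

This matches 2 to 5 of a non-digit (lazy) (captured); then zero or more of a non-digit (captured); then the literal 'ko', then one or more of one of [8l26] (captured as 'head'); then anchored at the end.
A non-greedy quantifier consumes as few characters as it can — just enough that the remainder of the pattern still matches from where it stops; whatever follows it matches normally.
Walking the string: at [21:29] match '@ag@ko86', groups = ('@a', 'g@', 'ko86').
With 3 capturing groups, `findall` returns a 3-tuple per match.

[('@a', 'g@', 'ko86')]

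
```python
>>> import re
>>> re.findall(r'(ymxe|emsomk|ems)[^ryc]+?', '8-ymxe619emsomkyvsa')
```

One capturing group, so `findall` returns just the captured substring from each match — 2 in all.

['ymxe', 'ems']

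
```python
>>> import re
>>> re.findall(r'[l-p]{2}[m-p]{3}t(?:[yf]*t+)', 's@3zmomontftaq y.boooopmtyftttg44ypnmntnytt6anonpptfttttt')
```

['momontft', 'ooopmtyfttt', 'nonpptfttttt']

The pattern matches exactly 2 of a character in [l-p], then exactly 3 of a character in [m-p], then a literal 't'; then zero or more of one of [yf], then one or more of a literal 't' (non-capturing group).
Since nothing is captured, `findall` lists the 3 matched substrings directly.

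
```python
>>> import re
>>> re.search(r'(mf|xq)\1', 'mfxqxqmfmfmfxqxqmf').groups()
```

`\1` is not a pattern — it's the concrete string captured by group 1, re-applied verbatim.
Unlike `match`, `search` isn't anchored — it looks for the pattern anywhere in the string.
The match spans [2:6] → 'xqxq'.
Captured: group 1 = 'xq'.

('xq',)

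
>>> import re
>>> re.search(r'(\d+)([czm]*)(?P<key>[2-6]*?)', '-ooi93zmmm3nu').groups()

('93', 'zmmm', '')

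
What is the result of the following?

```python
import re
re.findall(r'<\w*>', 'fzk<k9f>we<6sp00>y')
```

['<k9f>', '<6sp00>']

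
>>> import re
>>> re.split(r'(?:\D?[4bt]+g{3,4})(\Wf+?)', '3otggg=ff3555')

['3', '=f', 'f3555']

Lazy quantifiers expand one character at a time until the remainder of the pattern can match.
With a capturing group present, the delimiter's captured portion is kept in the result list.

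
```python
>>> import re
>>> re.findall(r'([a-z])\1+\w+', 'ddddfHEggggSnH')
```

['d']

`\1` is not a pattern — it's the concrete string captured by group 1, re-applied verbatim.
Matches: at [0:14] match 'ddddfHEggggSnH', group 1 = 'd'.
`findall` collects group 1 from the one match (1 total).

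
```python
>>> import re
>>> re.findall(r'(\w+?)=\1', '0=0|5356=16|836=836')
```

['0', '836']

`\1` has to match the exact text group 1 already captured.
Matches: at [0:3] match '0=0', group 1 = '0'; at [12:19] match '836=836', group 1 = '836'.
One capturing group, so `findall` returns just the captured substring from each match — 2 in all.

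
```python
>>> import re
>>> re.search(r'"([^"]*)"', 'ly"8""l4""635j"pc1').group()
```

The match spans [2:5] → '"8"'.

'"8"'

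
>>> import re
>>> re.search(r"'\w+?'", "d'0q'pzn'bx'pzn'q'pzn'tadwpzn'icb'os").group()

"'0q'"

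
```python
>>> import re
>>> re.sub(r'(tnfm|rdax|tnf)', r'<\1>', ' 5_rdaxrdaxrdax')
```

' 5_<rdax><rdax><rdax>'

Matches: at [3:7] → 'rdax'; at [7:11] → 'rdax'; at [11:15] → 'rdax'.
The replacement refers to a captured group, so each match is rewritten using its own captured text.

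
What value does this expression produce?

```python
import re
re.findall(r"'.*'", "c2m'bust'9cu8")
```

Scanning left to right: at [3:9] → "'bust'".
Since nothing is captured, `findall` lists the 1 matched substring directly.

["'bust'"]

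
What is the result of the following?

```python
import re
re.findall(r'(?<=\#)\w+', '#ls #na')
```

Lookahead/lookbehind check context without consuming it, so the matched span excludes the asserted characters.
Matches: at [1:3] → 'ls'; at [5:7] → 'na'.
Since nothing is captured, `findall` lists the 2 matched substrings directly.

['ls', 'na']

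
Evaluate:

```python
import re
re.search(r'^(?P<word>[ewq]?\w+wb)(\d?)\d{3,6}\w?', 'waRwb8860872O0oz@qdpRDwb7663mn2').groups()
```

('waRwb', '8')

The match spans [0:13] → 'waRwb8860872O'.
Captured: group 1 = 'waRwb', group 2 = '8'.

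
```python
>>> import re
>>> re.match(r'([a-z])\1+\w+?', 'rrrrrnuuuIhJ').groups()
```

('r',)

The match spans [0:6] → 'rrrrrn'.
Captured: group 1 = 'r'.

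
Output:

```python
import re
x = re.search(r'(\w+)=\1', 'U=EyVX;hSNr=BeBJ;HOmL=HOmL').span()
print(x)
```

`\1` is not a pattern — it's the concrete string captured by group 1, re-applied verbatim.
The match spans [17:26] → 'HOmL=HOmL'.

(17, 26)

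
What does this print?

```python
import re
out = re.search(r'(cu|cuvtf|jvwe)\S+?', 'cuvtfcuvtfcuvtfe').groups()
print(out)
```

('cu',)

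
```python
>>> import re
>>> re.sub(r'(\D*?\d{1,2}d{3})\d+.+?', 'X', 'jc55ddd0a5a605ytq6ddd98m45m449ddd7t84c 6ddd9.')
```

The pattern matches zero or more of a non-digit (lazy), then 1 to 2 of a digit, then exactly 3 of a literal 'd' (captured); then one or more of a digit, then one or more of any character (lazy).
The `?` after the quantifier makes it lazy — it takes as little as possible before letting the rest of the pattern try.
Matches: at [0:9] → 'jc55ddd0a'; at [14:24] → 'ytq6ddd98m'; at [28:35] → '49ddd7t'; at [37:45] → 'c 6ddd9.'.
`sub` substitutes 'X' at each match site.

'X5a605X45m4X84X'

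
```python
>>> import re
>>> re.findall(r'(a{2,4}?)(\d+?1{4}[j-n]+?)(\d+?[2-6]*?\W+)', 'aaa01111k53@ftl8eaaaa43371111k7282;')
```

[('aaa', '01111k', '53@'), ('aaaa', '43371111k', '7282;')]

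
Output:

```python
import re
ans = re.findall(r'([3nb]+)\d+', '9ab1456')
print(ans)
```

This matches one or more of one of [3nb] (captured); then one or more of a digit.
Matches: at [2:7] match 'b1456', group 1 = 'b'.
Because there's exactly one group, `findall` drops the full match and keeps group 1 from the one hit.

['b']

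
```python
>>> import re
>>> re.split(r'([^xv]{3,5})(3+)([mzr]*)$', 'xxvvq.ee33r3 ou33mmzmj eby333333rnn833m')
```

The pattern matches 3 to 5 of any character except [xv] (captured); then one or more of a literal '3' (captured); then zero or more of one of [mzr] (captured); then anchored at the end.
Matches to split on: at [31:39] → '3rnn833m'.
The group in the pattern means `split` returns the separators' captures alongside the pieces.

['xxvvq.ee33r3 ou33mmzmj eby33333', '3rnn8', '33', 'm', '']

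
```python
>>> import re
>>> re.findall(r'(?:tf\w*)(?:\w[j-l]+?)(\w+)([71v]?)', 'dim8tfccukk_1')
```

[('_1', '')]

This matches the literal 'tf', then zero or more of a word character (non-capturing group); then a word character, then one or more of a character in [j-l] (lazy) (non-capturing group); then one or more of a word character (captured); then optionally one of [71v] (captured).
Scanning left to right: at [4:13] match 'tfccukk_1', groups = ('_1', '').
`findall` packs the 2 group values into a tuple for every match.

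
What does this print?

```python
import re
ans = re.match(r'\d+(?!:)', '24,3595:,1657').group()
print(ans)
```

24

Because the assertion is negative and zero-width, positions next to the forbidden text are skipped.
`re.match` only tries the pattern at the start of the string.
The match spans [0:2] → '24'.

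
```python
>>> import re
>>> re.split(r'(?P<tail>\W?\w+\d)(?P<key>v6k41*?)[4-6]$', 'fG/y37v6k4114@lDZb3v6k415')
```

Pattern: optionally a non-word character, then one or more of a word character, then a digit (captured as 'tail'); then the literal 'v6', then the literal 'k4', then zero or more of the literal '1' (lazy) (captured as 'key'); then a character in [4-6]; then anchored at the end.
The group in the pattern means `split` returns the separators' captures alongside the pieces.

['fG/y37v6k4114', '@lDZb3', 'v6k41', '']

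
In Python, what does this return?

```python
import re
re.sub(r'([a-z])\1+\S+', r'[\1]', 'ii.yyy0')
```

The backreference `\1` re-matches whatever the first group consumed, character for character.
`\1` in the replacement pulls in group 1's text for each match.

'[i]'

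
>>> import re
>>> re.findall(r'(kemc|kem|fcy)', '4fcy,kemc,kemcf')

['fcy', 'kemc', 'kemc']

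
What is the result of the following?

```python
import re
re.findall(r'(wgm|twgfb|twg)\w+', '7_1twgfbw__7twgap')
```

Branches in `(...|...)` are attempted left-to-right; the first branch that allows the whole pattern to succeed is taken.
`findall` collects group 1 from the one match (1 total).

['twgfb']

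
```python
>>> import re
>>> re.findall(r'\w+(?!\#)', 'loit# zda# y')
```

['loi', 'zd', 'y']

The negative lookahead/lookbehind blocks any match where the forbidden context is present.
With no groups in the pattern, `findall` gives back each whole match — 3 here.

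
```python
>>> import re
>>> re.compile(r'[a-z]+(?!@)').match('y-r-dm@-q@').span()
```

A negative assertion filters positions out without eating any characters.
With `match`, the pattern is implicitly anchored at the beginning.
The match spans [0:1] → 'y'.

(0, 1)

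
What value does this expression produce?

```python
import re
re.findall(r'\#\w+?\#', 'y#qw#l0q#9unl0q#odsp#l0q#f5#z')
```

['#qw#', '#9unl0q#', '#l0q#']

Since nothing is captured, `findall` lists the 3 matched substrings directly.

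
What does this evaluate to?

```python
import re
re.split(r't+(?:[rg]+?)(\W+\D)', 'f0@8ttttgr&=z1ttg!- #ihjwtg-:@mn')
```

['f0@8', '&=z', '1', '!- #i', 'hjw', '-:@m', 'n']

Pattern: one or more of a literal 't'; then one or more of one of [rg] (lazy) (non-capturing group); then one or more of a non-word character, then a non-digit (captured).
Matches to split on: at [4:13] → 'ttttgr&=z'; at [14:22] → 'ttg!- #i'; at [25:31] → 'tg-:@m'.
`re.split` interleaves the captured-group text with the surrounding fragments.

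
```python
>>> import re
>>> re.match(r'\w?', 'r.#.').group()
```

'r'

This matches optionally a word character.
`match` is anchored at position 0; if the pattern doesn't fit there, it returns None.
The match spans [0:1] → 'r'.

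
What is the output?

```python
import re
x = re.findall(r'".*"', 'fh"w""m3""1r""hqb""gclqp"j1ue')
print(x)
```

['"w""m3""1r""hqb""gclqp"']

Walking the string: at [2:25] → '"w""m3""1r""hqb""gclqp"'.
No capturing groups, so `findall` returns the 1 full match string.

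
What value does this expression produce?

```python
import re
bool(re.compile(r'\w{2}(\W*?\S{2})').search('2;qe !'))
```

Pattern: exactly 2 of a word character; then zero or more of a non-word character (lazy), then exactly 2 of a non-whitespace character (captured).
`search` walks the string left to right and returns the first match it finds.
Here no position works, so the call returns None, and `bool(None)` is False.

False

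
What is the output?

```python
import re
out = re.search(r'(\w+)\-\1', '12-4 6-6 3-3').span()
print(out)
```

(5, 8)

The backreference `\1` re-matches whatever the first group consumed, character for character.
The match spans [5:8] → '6-6'.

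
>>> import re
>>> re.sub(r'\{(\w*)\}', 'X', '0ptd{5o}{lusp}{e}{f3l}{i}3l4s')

Matches: at [4:8] → '{5o}'; at [8:14] → '{lusp}'; at [14:17] → '{e}'; at [17:22] → '{f3l}'; at [22:25] → '{i}'.
Each match is replaced by 'X'.

'0ptdXXXXX3l4s'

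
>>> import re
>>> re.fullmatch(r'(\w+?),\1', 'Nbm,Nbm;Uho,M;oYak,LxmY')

None

After group 1 captures some text, `\1` only succeeds where that same text appears again.
For `fullmatch`, every character of the input must be accounted for by the pattern.
Here the string isn't matched end-to-end, so the call returns None.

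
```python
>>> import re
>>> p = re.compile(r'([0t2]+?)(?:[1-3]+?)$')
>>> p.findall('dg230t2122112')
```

Pattern: one or more of one of [0t2] (lazy) (captured); then one or more of a character in [1-3] (lazy) (non-capturing group); then anchored at the end.
Walking the string: at [4:13] match '0t2122112', group 1 = '0t'.
With a single group, `findall` returns only what that group captured — 1 item.

['0t']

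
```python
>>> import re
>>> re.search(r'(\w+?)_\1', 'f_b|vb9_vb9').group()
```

'vb9_vb9'

A backreference is literal: `\1` must see the identical characters the first group matched.
The match spans [4:11] → 'vb9_vb9'.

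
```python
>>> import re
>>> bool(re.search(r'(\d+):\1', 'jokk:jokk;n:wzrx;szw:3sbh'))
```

False

`\1` has to match the exact text group 1 already captured.
`search` walks the string left to right and returns the first match it finds.
Here nothing in the string fits, so the call returns None, and `bool(None)` is False.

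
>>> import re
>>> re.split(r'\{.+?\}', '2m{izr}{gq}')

['2m', '', '']

The `?` after the quantifier makes it lazy — it takes as little as possible before letting the rest of the pattern try.
Matches to split on: at [2:7] → '{izr}'; at [7:11] → '{gq}'.
Splitting on the pattern gives 3 pieces.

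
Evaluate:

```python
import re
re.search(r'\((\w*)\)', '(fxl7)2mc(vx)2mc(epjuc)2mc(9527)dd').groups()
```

('fxl7',)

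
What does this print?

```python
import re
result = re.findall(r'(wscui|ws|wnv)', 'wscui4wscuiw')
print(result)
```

['wscui', 'wscui']

Branches in `(...|...)` are attempted left-to-right; the first branch that allows the whole pattern to succeed is taken.
Matches: at [0:5] match 'wscui', group 1 = 'wscui'; at [6:11] match 'wscui', group 1 = 'wscui'.
With a single group, `findall` returns only what that group captured — 2 items.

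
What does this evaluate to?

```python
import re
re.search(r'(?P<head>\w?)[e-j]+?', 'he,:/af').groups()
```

('h',)

The match spans [0:2] → 'he'.
Captured: group 1 = 'h'.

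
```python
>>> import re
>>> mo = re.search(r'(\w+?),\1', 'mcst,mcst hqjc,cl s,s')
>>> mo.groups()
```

`\1` is not a pattern — it's the concrete string captured by group 1, re-applied verbatim.
`re.search` scans for the first position where the pattern succeeds.
The match spans [0:9] → 'mcst,mcst'.
Captured: group 1 = 'mcst'.

('mcst',)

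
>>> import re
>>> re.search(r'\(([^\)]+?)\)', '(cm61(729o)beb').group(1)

Unlike `match`, `search` isn't anchored — it looks for the pattern anywhere in the string.
The match spans [0:11] → '(cm61(729o)'.
Captured: group 1 = 'cm61(729o'.

'cm61(729o'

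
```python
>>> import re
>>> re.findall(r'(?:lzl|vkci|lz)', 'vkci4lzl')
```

['vkci', 'lzl']

The regex engine tests alternatives in the order written; an earlier branch that matches wins even if a later one would match more.
Scanning left to right: at [0:4] → 'vkci'; at [5:8] → 'lzl'.
Since nothing is captured, `findall` lists the 2 matched substrings directly.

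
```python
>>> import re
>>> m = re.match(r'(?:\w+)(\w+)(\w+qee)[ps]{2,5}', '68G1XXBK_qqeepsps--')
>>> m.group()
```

This matches one or more of a word character (non-capturing group); then one or more of a word character (captured); then one or more of a word character, then the literal 'qee' (captured); then 2 to 5 of one of [ps].
`re.match` won't scan ahead — the pattern has to work from the very first character.
The match spans [0:17] → '68G1XXBK_qqeepsps'.
Captured: group 1 = '_', group 2 = 'qqee'.

'68G1XXBK_qqeepsps'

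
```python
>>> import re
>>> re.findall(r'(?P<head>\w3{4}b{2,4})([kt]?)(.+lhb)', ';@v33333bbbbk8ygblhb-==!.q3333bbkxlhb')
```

The pattern matches a word character, then exactly 4 of a literal '3', then 2 to 4 of the literal 'b' (captured as 'head'); then optionally one of [kt] (captured); then one or more of any character, then the literal 'lhb' (captured).
With 3 capturing groups, `findall` returns a 3-tuple per match.

[('33333bbbb', 'k', '8ygblhb-==!.q3333bbkxlhb')]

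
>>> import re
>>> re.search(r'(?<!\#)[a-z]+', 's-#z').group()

's'

The negative lookahead/lookbehind blocks any match where the forbidden context is present.
The match spans [0:1] → 's'.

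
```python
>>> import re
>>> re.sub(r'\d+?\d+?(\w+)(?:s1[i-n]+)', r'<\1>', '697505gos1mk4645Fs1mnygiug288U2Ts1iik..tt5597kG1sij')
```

'<7505gos1mk4645Fs1mnygiug288U2T>..tt5597kG1sij'

Pattern: one or more of a digit (lazy), then one or more of a digit (lazy); then one or more of a word character (captured); then the literal 's1', then one or more of a character in [i-n] (non-capturing group).
Matches: at [0:37] → '697505gos1mk4645Fs1mnygiug288U2Ts1iik'.
The replacement refers to a captured group, so each match is rewritten using its own captured text.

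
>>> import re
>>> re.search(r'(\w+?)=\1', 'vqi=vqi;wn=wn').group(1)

'vqi'

A backreference is literal: `\1` must see the identical characters the first group matched.
Unlike `match`, `search` isn't anchored — it looks for the pattern anywhere in the string.
The match spans [0:7] → 'vqi=vqi'.
Captured: group 1 = 'vqi'.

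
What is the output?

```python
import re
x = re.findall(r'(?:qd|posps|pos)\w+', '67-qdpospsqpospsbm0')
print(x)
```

Matches: at [3:19] → 'qdpospsqpospsbm0'.
Since nothing is captured, `findall` lists the 1 matched substring directly.

['qdpospsqpospsbm0']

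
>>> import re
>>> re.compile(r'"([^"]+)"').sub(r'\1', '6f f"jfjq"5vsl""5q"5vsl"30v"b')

The replacement refers to a captured group, so each match is rewritten using its own captured text.

'6f fjfjq5vsl"5q5vsl30vb'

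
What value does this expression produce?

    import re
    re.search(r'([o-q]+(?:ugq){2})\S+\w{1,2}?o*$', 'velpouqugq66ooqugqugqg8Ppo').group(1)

Pattern: one or more of a character in [o-q], then the literal 'ugq' repeated 2 times (captured); then one or more of a non-whitespace character, then 1 to 2 of a word character (lazy), then zero or more of a literal 'o'; then anchored at the end.
`re.search` scans for the first position where the pattern succeeds.
The match spans [12:26] → 'ooqugqugqg8Ppo'.
Captured: group 1 = 'ooqugqugq'.

'ooqugqugq'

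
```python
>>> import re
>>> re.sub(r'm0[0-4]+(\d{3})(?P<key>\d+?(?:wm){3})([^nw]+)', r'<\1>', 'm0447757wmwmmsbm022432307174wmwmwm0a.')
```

'm0447757wmwmmsb<717>'

The pattern matches the literal 'm0', then one or more of a character in [0-4]; then exactly 3 of a digit (captured); then one or more of a digit (lazy), then the literal 'wm' repeated 3 times (captured as 'key'); then one or more of any character except [nw] (captured).
Matches: at [15:37] → 'm022432307174wmwmwm0a.'.
`\1` in the replacement pulls in group 1's text for each match.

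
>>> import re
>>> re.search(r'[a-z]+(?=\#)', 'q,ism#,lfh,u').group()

Lookahead/lookbehind check context without consuming it, so the matched span excludes the asserted characters.
The match spans [2:5] → 'ism'.

'ism'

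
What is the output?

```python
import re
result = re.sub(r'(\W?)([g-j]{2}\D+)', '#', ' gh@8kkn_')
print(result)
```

#8kkn_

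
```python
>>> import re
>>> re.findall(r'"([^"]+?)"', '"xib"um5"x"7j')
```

Walking the string: at [0:5] match '"xib"', group 1 = 'xib'; at [8:11] match '"x"', group 1 = 'x'.
`findall` collects group 1 from each match (2 total).

['xib', 'x']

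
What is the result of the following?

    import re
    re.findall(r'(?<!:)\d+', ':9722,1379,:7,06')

The negative lookahead/lookbehind blocks any match where the forbidden context is present.
Scanning left to right: at [2:5] → '722'; at [6:10] → '1379'; at [14:16] → '06'.
No capturing groups, so `findall` returns the 3 full match strings.

['722', '1379', '06']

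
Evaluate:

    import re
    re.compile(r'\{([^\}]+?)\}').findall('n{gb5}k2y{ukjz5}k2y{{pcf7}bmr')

Because there's exactly one group, `findall` drops the full match and keeps group 1 from each hit.

['gb5', 'ukjz5', '{pcf7']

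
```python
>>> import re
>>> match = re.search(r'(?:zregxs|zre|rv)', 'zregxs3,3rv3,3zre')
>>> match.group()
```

The regex engine tests alternatives in the order written; an earlier branch that matches wins even if a later one would match more.
Unlike `match`, `search` isn't anchored — it looks for the pattern anywhere in the string.
The match spans [0:6] → 'zregxs'.

'zregxs'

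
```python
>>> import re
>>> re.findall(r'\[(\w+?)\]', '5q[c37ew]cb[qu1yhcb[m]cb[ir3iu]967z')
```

['c37ew', 'm', 'ir3iu']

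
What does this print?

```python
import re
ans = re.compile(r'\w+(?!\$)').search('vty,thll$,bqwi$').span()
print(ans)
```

(0, 3)

The negative lookahead/lookbehind blocks any match where the forbidden context is present.
`re.search` tries every starting position until one works.
The match spans [0:3] → 'vty'.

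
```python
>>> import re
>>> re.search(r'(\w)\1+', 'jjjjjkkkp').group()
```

After group 1 captures some text, `\1` only succeeds where that same text appears again.
Unlike `match`, `search` isn't anchored — it looks for the pattern anywhere in the string.
The match spans [0:5] → 'jjjjj'.
Captured: group 1 = 'j'.

'jjjjj'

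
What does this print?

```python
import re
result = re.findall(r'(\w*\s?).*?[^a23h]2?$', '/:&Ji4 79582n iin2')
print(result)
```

['']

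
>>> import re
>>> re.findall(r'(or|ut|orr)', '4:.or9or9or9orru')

Alternation isn't longest-match — the leftmost alternative that fits at this position is chosen.
Walking the string: at [3:5] match 'or', group 1 = 'or'; at [6:8] match 'or', group 1 = 'or'; at [9:11] match 'or', group 1 = 'or'; at [12:14] match 'or', group 1 = 'or'.
With a single group, `findall` returns only what that group captured — 4 items.

['or', 'or', 'or', 'or']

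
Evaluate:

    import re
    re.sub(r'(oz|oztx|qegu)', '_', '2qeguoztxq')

`|` is ordered: at each position the engine commits to the first alternative that works.
Matches: at [1:5] → 'qegu'; at [5:7] → 'oz'.
Every occurrence is swapped for '_'.

'2__txq'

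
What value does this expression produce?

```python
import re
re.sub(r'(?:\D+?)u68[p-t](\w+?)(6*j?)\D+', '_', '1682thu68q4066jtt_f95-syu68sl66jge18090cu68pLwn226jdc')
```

'1682_95_18090_226jdc'

The pattern matches one or more of a non-digit (lazy) (non-capturing group); then the literal 'u68', then a character in [p-t]; then one or more of a word character (lazy) (captured); then zero or more of a literal '6', then optionally a literal 'j' (captured); then one or more of a non-digit.
Lazy quantifiers expand one character at a time until the remainder of the pattern can match.
Matches: at [4:19] → 'thu68q4066jtt_f'; at [21:34] → '-syu68sl66jge'; at [39:47] → 'cu68pLwn'.
Every occurrence is swapped for '_'.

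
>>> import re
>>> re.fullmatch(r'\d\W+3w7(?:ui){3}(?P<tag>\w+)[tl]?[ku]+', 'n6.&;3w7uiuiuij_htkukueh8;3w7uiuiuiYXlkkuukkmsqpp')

None

This matches a digit; then one or more of a non-word character, then the literal '3w7', then the literal 'ui' repeated 3 times; then one or more of a word character (captured as 'tag'); then optionally one of [tl], then one or more of one of [ku].
`re.fullmatch` is like wrapping the pattern in `^…$` (in single-line mode).
Here the pattern can't cover the whole string, so the call returns None.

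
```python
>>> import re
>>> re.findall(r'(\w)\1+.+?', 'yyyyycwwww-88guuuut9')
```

`\1` is not a pattern — it's the concrete string captured by group 1, re-applied verbatim.
`findall` collects group 1 from each match (4 total).

['y', 'w', '8', 'u']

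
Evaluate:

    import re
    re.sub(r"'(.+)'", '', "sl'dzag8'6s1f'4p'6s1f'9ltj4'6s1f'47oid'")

'sl'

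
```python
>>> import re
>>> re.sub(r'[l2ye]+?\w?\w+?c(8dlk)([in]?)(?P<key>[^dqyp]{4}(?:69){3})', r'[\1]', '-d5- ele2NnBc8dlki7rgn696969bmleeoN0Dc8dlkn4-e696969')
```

'-d5- [8dlk]bm[8dlk]'

This matches one or more of one of [l2ye] (lazy); then optionally a word character, then one or more of a word character (lazy), then a literal 'c'; then the literal '8d', then the literal 'lk' (captured); then optionally one of [in] (captured); then exactly 4 of any character except [dqyp], then the literal '69' repeated 3 times (captured as 'key').
Matches: at [5:28] → 'ele2NnBc8dlki7rgn696969'; at [30:52] → 'leeoN0Dc8dlkn4-e696969'.
Each match is replaced using the text its own group 1 captured.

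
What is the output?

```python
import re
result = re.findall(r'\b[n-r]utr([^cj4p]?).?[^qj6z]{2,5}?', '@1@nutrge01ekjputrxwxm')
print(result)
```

['g']

Pattern: a word boundary (`\b`, zero-width); then a character in [n-r], then the literal 'utr'; then optionally any character except [cj4p] (captured); then optionally any character, then 2 to 5 of any character except [qj6z] (lazy).
Matches: at [3:11] match 'nutrge01', group 1 = 'g'.
One capturing group, so `findall` returns just the captured substring from the one match — 1 in all.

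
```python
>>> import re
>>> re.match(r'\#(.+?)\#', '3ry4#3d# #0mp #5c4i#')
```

None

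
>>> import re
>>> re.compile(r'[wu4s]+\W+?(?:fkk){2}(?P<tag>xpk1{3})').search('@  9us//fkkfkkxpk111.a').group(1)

'xpk111'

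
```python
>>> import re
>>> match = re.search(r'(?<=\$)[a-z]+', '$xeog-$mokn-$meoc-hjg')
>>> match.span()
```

Lookahead/lookbehind check context without consuming it, so the matched span excludes the asserted characters.
`re.search` tries every starting position until one works.
The match spans [1:5] → 'xeog'.

(1, 5)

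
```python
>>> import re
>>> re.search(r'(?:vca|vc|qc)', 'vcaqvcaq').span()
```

`|` is ordered: at each position the engine commits to the first alternative that works.
`re.search` tries every starting position until one works.
The match spans [0:3] → 'vca'.

(0, 3)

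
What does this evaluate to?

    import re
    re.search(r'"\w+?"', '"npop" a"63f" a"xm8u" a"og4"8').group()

'"npop"'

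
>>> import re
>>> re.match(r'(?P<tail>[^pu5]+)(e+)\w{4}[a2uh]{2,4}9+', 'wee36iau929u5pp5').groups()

This matches one or more of any character except [pu5] (captured as 'tail'); then one or more of a literal 'e' (captured); then exactly 4 of a word character; then 2 to 4 of one of [a2uh], then one or more of a literal '9'.
With `match`, the pattern is implicitly anchored at the beginning.
The match spans [0:9] → 'wee36iau9'.
Captured: group 1 = 'w', group 2 = 'e'.

('w', 'e')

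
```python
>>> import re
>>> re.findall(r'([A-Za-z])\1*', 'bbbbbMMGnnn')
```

['b', 'M', 'G', 'n']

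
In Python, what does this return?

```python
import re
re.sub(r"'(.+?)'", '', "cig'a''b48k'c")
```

'cigc'

`sub` substitutes '' at each match site.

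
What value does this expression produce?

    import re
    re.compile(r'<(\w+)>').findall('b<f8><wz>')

['f8', 'wz']

Matches: at [1:5] match '<f8>', group 1 = 'f8'; at [5:9] match '<wz>', group 1 = 'wz'.
With a single group, `findall` returns only what that group captured — 2 items.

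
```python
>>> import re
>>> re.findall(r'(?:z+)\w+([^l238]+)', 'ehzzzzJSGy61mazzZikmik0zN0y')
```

['y']

Because there's exactly one group, `findall` drops the full match and keeps group 1 from the one hit.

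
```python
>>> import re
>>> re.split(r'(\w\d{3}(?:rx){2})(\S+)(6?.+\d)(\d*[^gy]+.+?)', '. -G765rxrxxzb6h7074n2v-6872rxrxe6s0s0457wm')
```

The pattern matches a word character, then exactly 3 of a digit, then the literal 'rx' repeated 2 times (captured); then one or more of a non-whitespace character (captured); then optionally a literal '6', then one or more of any character, then a digit (captured); then zero or more of a digit, then one or more of any character except [gy], then one or more of any character (lazy) (captured).
`re.split` interleaves the captured-group text with the surrounding fragments.

['. -', 'G765rxrx', 'xzb6h7074n2v-6872rxrxe6s0s04', '57', 'wm', '']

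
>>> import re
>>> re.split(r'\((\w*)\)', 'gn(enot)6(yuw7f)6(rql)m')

Matches to split on: at [2:8] → '(enot)'; at [9:16] → '(yuw7f)'; at [17:22] → '(rql)'.
The group in the pattern means `split` returns the separators' captures alongside the pieces.

['gn', 'enot', '6', 'yuw7f', '6', 'rql', 'm']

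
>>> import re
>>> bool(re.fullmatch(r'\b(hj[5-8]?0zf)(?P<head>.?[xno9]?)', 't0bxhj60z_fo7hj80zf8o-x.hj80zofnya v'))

False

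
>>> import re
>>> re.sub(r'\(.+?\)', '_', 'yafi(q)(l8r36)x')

'yafi__x'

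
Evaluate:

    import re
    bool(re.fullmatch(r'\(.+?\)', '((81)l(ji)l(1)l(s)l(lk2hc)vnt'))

False

`re.fullmatch` requires the pattern to consume the entire string.
Here the pattern can't cover the whole string, so the call returns None, and `bool(None)` is False.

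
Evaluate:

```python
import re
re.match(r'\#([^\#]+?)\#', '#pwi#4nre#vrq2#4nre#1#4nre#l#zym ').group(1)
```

'pwi'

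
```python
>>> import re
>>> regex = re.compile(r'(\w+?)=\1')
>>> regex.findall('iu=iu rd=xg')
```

['iu']

`\1` is not a pattern — it's the concrete string captured by group 1, re-applied verbatim.
Matches: at [0:5] match 'iu=iu', group 1 = 'iu'.
One capturing group, so `findall` returns just the captured substring from the one match — 1 in all.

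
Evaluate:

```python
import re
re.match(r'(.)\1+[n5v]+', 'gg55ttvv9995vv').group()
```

'gg55'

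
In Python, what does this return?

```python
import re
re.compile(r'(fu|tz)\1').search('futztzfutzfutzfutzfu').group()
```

'tztz'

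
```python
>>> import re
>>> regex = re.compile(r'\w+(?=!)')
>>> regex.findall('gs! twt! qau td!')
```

['gs', 'twt', 'td']

The `(?=…)`/`(?<=…)` assertion just peeks at neighbouring text; it doesn't advance the match position.
Walking the string: at [0:2] → 'gs'; at [4:7] → 'twt'; at [13:15] → 'td'.
No capturing groups, so `findall` returns the 3 full match strings.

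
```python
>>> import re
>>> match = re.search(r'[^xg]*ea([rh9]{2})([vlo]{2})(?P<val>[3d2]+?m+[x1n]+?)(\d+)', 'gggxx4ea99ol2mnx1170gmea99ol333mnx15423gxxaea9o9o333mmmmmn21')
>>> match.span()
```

The match spans [5:20] → '4ea99ol2mnx1170'.

(5, 20)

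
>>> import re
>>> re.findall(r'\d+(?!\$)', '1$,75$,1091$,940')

['7', '109', '940']

`(?!…)`/`(?<!…)` only lets a position through if the neighbouring text does NOT match; no characters are consumed.
`findall` yields the raw match text (3 of them) because the pattern has no groups.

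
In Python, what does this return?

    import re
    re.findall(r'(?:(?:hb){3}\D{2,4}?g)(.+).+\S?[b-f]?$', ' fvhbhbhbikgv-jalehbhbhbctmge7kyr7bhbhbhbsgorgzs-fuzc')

['v-jalehbhbhbctmge7kyr7bhbhbhbsgorgzs-fuz']

This matches the literal 'hb' repeated 3 times, then 2 to 4 of a non-digit (lazy), then the literal 'g' (non-capturing group); then one or more of any character (captured); then one or more of any character, then optionally a non-whitespace character, then optionally a character in [b-f]; then anchored at the end.
Scanning left to right: at [3:53] match 'hbhbhbikgv-jalehbhbhbctmge7kyr7bhbhbhbsgorgzs-fuzc', group 1 = 'v-jalehbhbhbctmge7kyr7bhbhbhbsgorgzs-fuz'.
`findall` collects group 1 from the one match (1 total).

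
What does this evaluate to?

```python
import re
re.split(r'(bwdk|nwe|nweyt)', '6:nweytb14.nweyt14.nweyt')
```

['6:', 'nwe', 'ytb14.', 'nwe', 'yt14.', 'nwe', 'yt']

Alternation isn't longest-match — the leftmost alternative that fits at this position is chosen.
Matches to split on: at [2:5] → 'nwe'; at [11:14] → 'nwe'; at [19:22] → 'nwe'.
The group in the pattern means `split` returns the separators' captures alongside the pieces.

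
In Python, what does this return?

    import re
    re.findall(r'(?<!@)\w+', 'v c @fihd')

Because the assertion is negative and zero-width, positions next to the forbidden text are skipped.
With no groups in the pattern, `findall` gives back each whole match — 3 here.

['v', 'c', 'ihd']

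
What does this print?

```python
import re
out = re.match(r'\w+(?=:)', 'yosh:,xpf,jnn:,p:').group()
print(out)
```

`match` is anchored at position 0; if the pattern doesn't fit there, it returns None.
The match spans [0:4] → 'yosh'.

yosh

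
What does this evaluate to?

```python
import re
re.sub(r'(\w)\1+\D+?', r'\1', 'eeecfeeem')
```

'efe'

The backreference `\1` re-matches whatever the first group consumed, character for character.
`\1` in the replacement pulls in group 1's text for each match.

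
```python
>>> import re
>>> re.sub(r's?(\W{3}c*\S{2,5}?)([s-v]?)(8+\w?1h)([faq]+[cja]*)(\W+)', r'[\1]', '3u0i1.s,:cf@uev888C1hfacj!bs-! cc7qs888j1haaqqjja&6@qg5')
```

'3u0i1.s,:cf@uev888C1hfacj!b[-! cc7q]6@qg5'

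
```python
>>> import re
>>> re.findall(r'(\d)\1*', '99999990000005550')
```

The backreference `\1` re-matches whatever the first group consumed, character for character.
Scanning left to right: at [0:7] match '9999999', group 1 = '9'; at [7:13] match '000000', group 1 = '0'; at [13:16] match '555', group 1 = '5'; at [16:17] match '0', group 1 = '0'.
Because there's exactly one group, `findall` drops the full match and keeps group 1 from each hit.

['9', '0', '5', '0']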